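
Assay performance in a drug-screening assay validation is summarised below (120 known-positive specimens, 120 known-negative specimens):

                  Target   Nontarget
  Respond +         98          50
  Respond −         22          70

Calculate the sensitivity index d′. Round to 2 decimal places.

d′ = 1.11

H = 98/120 = 0.8167
FA = 50/120 = 0.4167
z(H) = z(0.8167) = 0.9029
z(FA) = z(0.4167) = -0.2103
d' = z(H) − z(FA) = 0.9029 − (-0.2103) = 1.1132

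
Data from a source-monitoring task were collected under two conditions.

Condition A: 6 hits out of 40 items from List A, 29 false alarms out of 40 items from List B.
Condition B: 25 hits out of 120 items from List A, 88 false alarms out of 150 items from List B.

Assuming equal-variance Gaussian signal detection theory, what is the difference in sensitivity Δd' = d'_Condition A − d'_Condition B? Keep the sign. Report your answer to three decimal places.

Δd' = -0.603

Condition A: z(0.1500) = -1.0364, z(0.7250) = 0.5978, d' = -1.6342
Condition B: z(0.2083) = -0.8123, z(0.5867) = 0.2191, d' = -1.0314
Δd' = d'_Condition A − d'_Condition B = -1.6342 − (-1.0314) = -0.6028
Condition B has the higher sensitivity.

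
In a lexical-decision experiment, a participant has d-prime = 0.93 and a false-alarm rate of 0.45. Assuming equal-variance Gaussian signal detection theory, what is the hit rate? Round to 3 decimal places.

hit rate = 0.789

z(false-alarm rate) = z(0.45) = -0.1257
z(H) = z(FA) + d' = -0.1257 + 0.93 = 0.8043
hit rate = Φ(0.8043) = 0.7894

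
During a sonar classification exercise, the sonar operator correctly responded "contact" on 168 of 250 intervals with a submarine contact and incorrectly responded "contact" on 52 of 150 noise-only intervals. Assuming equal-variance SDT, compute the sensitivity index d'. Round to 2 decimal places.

H = 168/250 = 0.6720
FA = 52/150 = 0.3467
z(H) = 0.445
z(FA) = -0.394
d' = z(H) − z(FA) = 0.445 − (-0.394) = 0.839

d' = 0.84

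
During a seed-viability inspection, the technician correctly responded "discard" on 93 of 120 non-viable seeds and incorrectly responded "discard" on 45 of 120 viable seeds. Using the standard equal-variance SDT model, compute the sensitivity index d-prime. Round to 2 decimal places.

d-prime = 1.07

H = 93/120 = 0.7750
FA = 45/120 = 0.3750
Φ⁻¹(0.7750) = 0.7554, Φ⁻¹(0.3750) = -0.3186
d' = z(H) − z(FA) = 0.7554 − (-0.3186) = 1.0740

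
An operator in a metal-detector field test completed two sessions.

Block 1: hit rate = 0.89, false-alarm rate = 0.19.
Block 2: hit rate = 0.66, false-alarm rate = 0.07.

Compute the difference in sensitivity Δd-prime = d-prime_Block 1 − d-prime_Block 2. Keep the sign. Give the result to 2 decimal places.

Δd-prime = 0.22

Block 1: z(0.89) = 1.227, z(0.19) = -0.878, d' = 2.105
Block 2: z(0.66) = 0.412, z(0.07) = -1.476, d' = 1.888
Δd' = d'_Block 1 − d'_Block 2 = 2.105 − 1.888 = 0.217
Block 1 has the higher sensitivity.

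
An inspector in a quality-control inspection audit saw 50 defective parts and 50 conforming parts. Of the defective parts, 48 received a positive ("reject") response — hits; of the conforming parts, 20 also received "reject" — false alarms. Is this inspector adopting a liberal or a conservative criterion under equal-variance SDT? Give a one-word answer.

liberal

z(H) = 1.751, z(FA) = -0.253
c = −½·(z(H) + z(FA)) = -0.749
c < 0 → liberal criterion (biased toward responding “yes”).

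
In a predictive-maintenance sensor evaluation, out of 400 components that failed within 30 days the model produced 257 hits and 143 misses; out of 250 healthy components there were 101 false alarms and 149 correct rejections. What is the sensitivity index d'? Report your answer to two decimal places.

H = 257/400 = 0.6425
FA = 101/250 = 0.4040
z(H) = 0.3651
z(FA) = -0.2430
d' = z(H) − z(FA) = 0.3651 − (-0.2430) = 0.6081

d' = 0.61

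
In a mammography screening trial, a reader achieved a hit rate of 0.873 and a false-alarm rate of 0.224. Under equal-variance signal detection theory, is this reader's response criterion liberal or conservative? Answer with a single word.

z(H) = 1.141, z(FA) = -0.759
c = −½·(z(H) + z(FA)) = -0.191
c < 0 → liberal criterion (biased toward responding “yes”).

liberal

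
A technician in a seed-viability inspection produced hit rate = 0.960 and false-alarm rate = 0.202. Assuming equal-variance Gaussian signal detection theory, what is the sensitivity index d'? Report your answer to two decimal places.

z(H) = 1.7507
z(FA) = -0.8345
d' = z(H) − z(FA) = 1.7507 − (-0.8345) = 2.5852

d' = 2.59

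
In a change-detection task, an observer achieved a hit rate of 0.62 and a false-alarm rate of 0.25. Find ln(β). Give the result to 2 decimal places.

z(H) = 0.305
z(FA) = -0.674
ln β = −½·[z(H)² − z(FA)²] = −0.5 × (0.093 − 0.454) = 0.1805

ln β = 0.18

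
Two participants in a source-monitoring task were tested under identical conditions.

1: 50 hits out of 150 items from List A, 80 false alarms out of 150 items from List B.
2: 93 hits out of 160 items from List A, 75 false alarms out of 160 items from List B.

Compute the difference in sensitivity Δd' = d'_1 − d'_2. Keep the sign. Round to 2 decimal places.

1: z(0.3333) = -0.431, z(0.5333) = 0.084, d' = -0.515
2: z(0.5813) = 0.205, z(0.4688) = -0.078, d' = 0.283
Δd' = d'_1 − d'_2 = -0.515 − 0.283 = -0.798
2 has the higher sensitivity.

Δd' = -0.80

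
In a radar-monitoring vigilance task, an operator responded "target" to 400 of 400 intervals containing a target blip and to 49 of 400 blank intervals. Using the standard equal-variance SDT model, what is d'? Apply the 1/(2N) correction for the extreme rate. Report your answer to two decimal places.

The hit rate is 400/400 = 1, so apply the 1/(2N) correction: H → 1 − 1/(2·400) = 0.99875.
z(H) = z(0.99875) = 3.023
z(FA) = z(0.12250) = -1.163
d' = 3.023 − (-1.163) = 4.186

d' = 4.19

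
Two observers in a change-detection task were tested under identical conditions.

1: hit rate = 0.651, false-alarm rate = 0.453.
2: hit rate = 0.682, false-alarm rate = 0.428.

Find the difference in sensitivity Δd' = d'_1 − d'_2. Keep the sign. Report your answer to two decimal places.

Δd' = -0.15

1: z(0.651) = 0.388, z(0.453) = -0.118, d' = 0.506
2: z(0.682) = 0.473, z(0.428) = -0.181, d' = 0.654
Δd' = d'_1 − d'_2 = 0.506 − 0.654 = -0.148
2 has the higher sensitivity.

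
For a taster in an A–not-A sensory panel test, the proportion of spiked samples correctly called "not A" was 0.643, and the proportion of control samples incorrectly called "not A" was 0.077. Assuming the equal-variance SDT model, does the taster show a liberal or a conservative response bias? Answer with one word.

conservative

z(H) = 0.366, z(FA) = -1.426
c = −½·(z(H) + z(FA)) = 0.530
c > 0 → conservative criterion (biased toward responding “no”).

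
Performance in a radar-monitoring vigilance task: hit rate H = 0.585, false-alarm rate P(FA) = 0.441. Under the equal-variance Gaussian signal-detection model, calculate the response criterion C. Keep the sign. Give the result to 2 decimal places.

Φ⁻¹(0.585) = 0.215, Φ⁻¹(0.441) = -0.148
c = −½·[z(H) + z(FA)] = −0.5 × (0.215 + (-0.148)) = -0.0335
c < 0: the operator has a liberal response bias.

C = -0.03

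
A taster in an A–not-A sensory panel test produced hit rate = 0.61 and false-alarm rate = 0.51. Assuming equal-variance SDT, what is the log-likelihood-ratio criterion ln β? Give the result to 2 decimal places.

ln β = -0.04

z(H) = z(0.61) = 0.279
z(FA) = z(0.51) = 0.025
ln β = −½·[z(H)² − z(FA)²] = −0.5 × (0.078 − 0.001) = -0.0385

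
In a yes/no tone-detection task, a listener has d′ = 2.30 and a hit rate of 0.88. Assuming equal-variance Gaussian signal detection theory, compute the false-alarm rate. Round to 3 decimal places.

z(hit rate) = z(0.88) = 1.1750
z(FA) = z(H) − d' = 1.1750 − 2.30 = -1.1250
false-alarm rate = Φ(-1.1250) = 0.1303

false-alarm rate = 0.130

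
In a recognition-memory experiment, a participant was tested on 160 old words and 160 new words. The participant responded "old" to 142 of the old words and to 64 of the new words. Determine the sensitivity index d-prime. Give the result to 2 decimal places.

H = 142/160 = 0.8875
FA = 64/160 = 0.4000
z(H) = z(0.8875) = 1.2133
z(FA) = z(0.4000) = -0.2533
d' = z(H) − z(FA) = 1.2133 − (-0.2533) = 1.4666

d-prime = 1.47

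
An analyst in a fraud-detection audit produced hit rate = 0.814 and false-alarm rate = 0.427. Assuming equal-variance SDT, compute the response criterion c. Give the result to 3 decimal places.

c = -0.354

Φ⁻¹(H) = Φ⁻¹(0.814) = 0.8927
Φ⁻¹(FA) = Φ⁻¹(0.427) = -0.1840
c = −½·[z(H) + z(FA)] = −0.5 × (0.8927 + (-0.1840)) = -0.35435
c < 0: the analyst has a liberal response bias.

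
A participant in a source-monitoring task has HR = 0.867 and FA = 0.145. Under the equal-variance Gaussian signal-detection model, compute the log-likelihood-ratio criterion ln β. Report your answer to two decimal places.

z(H) = z(0.867) = 1.112
z(FA) = z(0.145) = -1.058
ln β = −½·[z(H)² − z(FA)²] = −0.5 × (1.237 − 1.119) = -0.059

ln β = -0.06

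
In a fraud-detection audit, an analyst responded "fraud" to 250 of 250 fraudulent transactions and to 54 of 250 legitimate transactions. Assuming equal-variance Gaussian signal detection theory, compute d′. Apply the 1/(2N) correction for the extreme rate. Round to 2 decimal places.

d′ = 3.66

The hit rate is 250/250 = 1, so apply the 1/(2N) correction: H → 1 − 1/(2·250) = 0.99800.
z(H) = z(0.99800) = 2.878
z(FA) = z(0.21600) = -0.786
d' = 2.878 − (-0.786) = 3.664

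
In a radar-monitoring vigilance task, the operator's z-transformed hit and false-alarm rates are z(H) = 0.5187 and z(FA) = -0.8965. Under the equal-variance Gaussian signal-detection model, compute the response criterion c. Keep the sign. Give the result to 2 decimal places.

c = −½·[z(H) + z(FA)] = −½·(0.5187 + (-0.8965)) = 0.1889

c = 0.19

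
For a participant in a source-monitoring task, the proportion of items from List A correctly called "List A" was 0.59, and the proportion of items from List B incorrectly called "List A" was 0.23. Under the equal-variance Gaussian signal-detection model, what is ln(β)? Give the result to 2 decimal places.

z(H) = 0.228
z(FA) = -0.739
ln β = −½·[z(H)² − z(FA)²] = −0.5 × (0.052 − 0.546) = 0.247

ln β = 0.25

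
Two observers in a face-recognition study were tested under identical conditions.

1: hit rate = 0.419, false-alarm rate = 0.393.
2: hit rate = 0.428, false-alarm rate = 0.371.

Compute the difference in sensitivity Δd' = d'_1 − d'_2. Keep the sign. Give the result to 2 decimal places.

Δd' = -0.08

1: z(0.419) = -0.204, z(0.393) = -0.272, d' = 0.068
2: z(0.428) = -0.181, z(0.371) = -0.329, d' = 0.148
Δd' = d'_1 − d'_2 = 0.068 − 0.148 = -0.080
2 has the higher sensitivity.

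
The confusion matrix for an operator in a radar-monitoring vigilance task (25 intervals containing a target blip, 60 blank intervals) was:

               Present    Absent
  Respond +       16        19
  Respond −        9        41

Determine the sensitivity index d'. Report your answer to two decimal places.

H = 16/25 = 0.6400
FA = 19/60 = 0.3167
z(0.6400) = 0.3585, z(0.3167) = -0.4769
d' = z(H) − z(FA) = 0.3585 − (-0.4769) = 0.8354

d' = 0.84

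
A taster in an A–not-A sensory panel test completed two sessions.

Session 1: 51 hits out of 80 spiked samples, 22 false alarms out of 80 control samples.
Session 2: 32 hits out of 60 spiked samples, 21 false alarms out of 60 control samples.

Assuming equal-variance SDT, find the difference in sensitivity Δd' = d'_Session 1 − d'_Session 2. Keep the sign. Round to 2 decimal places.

Δd' = 0.48

Session 1: z(0.6375) = 0.352, z(0.2750) = -0.598, d' = 0.950
Session 2: z(0.5333) = 0.084, z(0.3500) = -0.385, d' = 0.469
Δd' = d'_Session 1 − d'_Session 2 = 0.950 − 0.469 = 0.481
Session 1 has the higher sensitivity.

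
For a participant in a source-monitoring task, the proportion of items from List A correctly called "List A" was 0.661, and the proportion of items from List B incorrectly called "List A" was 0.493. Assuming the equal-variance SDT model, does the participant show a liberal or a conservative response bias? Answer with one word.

z(H) = 0.415, z(FA) = -0.018
c = −½·(z(H) + z(FA)) = -0.1985
c < 0 → liberal criterion (biased toward responding “yes”).

liberal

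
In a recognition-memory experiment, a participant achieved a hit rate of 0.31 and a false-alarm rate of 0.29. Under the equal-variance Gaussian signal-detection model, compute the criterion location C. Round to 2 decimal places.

z(H) = z(0.31) = -0.496
z(FA) = z(0.29) = -0.553
c = −½·[z(H) + z(FA)] = −0.5 × (-0.496 + (-0.553)) = 0.5245
c > 0: the participant has a conservative response bias.

C = 0.52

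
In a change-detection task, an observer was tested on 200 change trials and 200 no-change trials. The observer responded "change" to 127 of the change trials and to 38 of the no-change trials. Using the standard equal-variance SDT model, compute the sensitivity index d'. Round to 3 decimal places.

d' = 1.223

H = 127/200 = 0.6350
FA = 38/200 = 0.1900
z(0.6350) = 0.3451, z(0.1900) = -0.8779
d' = z(H) − z(FA) = 0.3451 − (-0.8779) = 1.2230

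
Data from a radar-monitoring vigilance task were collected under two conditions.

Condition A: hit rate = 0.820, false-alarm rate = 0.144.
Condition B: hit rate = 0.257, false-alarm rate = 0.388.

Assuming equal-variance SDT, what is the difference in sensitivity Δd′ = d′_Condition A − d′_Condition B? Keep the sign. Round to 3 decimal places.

Condition A: z(0.820) = 0.9154, z(0.144) = -1.0625, d' = 1.9779
Condition B: z(0.257) = -0.6526, z(0.388) = -0.2845, d' = -0.3681
Δd' = d'_Condition A − d'_Condition B = 1.9779 − (-0.3681) = 2.3460
Condition A has the higher sensitivity.

Δd′ = 2.346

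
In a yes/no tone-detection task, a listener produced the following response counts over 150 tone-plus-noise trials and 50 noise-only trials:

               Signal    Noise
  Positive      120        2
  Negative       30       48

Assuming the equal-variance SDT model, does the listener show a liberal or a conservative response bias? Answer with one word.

z(H) = 0.842, z(FA) = -1.751
c = −½·(z(H) + z(FA)) = 0.4545
c > 0 → conservative criterion (biased toward responding “no”).

conservative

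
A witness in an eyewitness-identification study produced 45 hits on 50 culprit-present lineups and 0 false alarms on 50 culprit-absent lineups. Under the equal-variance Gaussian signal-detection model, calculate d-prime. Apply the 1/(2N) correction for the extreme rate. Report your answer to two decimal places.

d-prime = 3.61

The false-alarm rate is 0/50 = 0, so apply the 1/(2N) correction: FA → 1/(2·50) = 0.01000.
z(H) = z(0.90000) = 1.282
z(FA) = z(0.01000) = -2.326
d' = 1.282 − (-2.326) = 3.608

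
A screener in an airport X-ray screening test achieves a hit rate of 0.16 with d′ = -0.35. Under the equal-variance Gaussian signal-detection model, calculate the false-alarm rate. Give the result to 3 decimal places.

z(hit rate) = z(0.16) = -0.9945
z(FA) = z(H) − d' = -0.9945 − (-0.35) = -0.6445
false-alarm rate = Φ(-0.6445) = 0.2596

false-alarm rate = 0.260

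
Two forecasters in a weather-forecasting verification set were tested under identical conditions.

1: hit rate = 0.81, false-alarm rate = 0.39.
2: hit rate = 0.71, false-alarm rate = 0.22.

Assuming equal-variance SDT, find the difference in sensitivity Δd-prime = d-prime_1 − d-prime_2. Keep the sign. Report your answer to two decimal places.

1: z(0.81) = 0.878, z(0.39) = -0.279, d' = 1.157
2: z(0.71) = 0.553, z(0.22) = -0.772, d' = 1.325
Δd' = d'_1 − d'_2 = 1.157 − 1.325 = -0.168
2 has the higher sensitivity.

Δd-prime = -0.17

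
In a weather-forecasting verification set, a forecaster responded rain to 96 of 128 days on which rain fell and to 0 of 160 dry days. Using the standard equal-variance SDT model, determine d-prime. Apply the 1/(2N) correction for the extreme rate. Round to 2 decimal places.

The false-alarm rate is 0/160 = 0, so apply the 1/(2N) correction: FA → 1/(2·160) = 0.00313.
z(H) = z(0.75000) = 0.674
z(FA) = z(0.00313) = -2.734
d' = 0.674 − (-2.734) = 3.408

d-prime = 3.41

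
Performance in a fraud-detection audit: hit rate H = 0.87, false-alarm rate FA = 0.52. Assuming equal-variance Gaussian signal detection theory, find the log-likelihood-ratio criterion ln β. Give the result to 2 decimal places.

z(0.87) = 1.126, z(0.52) = 0.050
ln β = −½·[z(H)² − z(FA)²] = −0.5 × (1.268 − 0.003) = -0.6325

ln β = -0.63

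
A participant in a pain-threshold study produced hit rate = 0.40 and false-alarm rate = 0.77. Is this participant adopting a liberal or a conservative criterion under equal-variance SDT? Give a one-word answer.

z(H) = -0.253, z(FA) = 0.739
c = −½·(z(H) + z(FA)) = -0.243
c < 0 → liberal criterion (biased toward responding “yes”).

liberal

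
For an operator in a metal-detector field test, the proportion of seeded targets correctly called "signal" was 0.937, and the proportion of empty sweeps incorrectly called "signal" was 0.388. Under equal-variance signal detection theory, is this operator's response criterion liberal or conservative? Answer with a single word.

z(H) = 1.530, z(FA) = -0.285
c = −½·(z(H) + z(FA)) = -0.6225
c < 0 → liberal criterion (biased toward responding “yes”).

liberal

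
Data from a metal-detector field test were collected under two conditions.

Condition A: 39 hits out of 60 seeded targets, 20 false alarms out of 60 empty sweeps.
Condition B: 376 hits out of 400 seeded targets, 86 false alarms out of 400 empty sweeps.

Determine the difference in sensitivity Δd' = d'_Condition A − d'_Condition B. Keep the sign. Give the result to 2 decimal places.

Condition A: z(0.6500) = 0.385, z(0.3333) = -0.431, d' = 0.816
Condition B: z(0.9400) = 1.555, z(0.2150) = -0.789, d' = 2.344
Δd' = d'_Condition A − d'_Condition B = 0.816 − 2.344 = -1.528
Condition B has the higher sensitivity.

Δd' = -1.53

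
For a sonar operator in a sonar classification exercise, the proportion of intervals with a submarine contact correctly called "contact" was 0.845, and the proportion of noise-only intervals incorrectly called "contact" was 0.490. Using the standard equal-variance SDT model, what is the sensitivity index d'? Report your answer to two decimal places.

Φ⁻¹(0.845) = 1.015, Φ⁻¹(0.490) = -0.025
d' = z(H) − z(FA) = 1.015 − (-0.025) = 1.040

d' = 1.04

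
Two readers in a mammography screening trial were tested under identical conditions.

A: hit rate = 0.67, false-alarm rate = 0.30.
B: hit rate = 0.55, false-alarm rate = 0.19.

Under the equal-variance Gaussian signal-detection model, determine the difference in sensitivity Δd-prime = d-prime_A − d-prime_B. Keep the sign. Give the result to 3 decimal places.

A: z(0.67) = 0.4399, z(0.30) = -0.5244, d' = 0.9643
B: z(0.55) = 0.1257, z(0.19) = -0.8779, d' = 1.0036
Δd' = d'_A − d'_B = 0.9643 − 1.0036 = -0.0393
B has the higher sensitivity.

Δd-prime = -0.039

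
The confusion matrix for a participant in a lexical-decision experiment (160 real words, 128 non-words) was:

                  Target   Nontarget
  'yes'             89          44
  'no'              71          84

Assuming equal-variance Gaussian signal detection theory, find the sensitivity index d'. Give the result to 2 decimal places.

d' = 0.54

H = 89/160 = 0.5563
FA = 44/128 = 0.3438
z(H) = 0.1416
z(FA) = -0.4021
d' = z(H) − z(FA) = 0.1416 − (-0.4021) = 0.5437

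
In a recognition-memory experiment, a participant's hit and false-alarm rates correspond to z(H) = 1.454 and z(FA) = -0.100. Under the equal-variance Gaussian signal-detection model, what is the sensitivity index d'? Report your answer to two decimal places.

d' = 1.55

d' = z(H) − z(FA) = 1.454 − (-0.100) = 1.554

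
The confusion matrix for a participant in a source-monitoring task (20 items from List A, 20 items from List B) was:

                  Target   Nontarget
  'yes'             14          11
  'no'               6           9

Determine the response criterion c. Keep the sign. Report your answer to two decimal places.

H = 14/20 = 0.7000
FA = 11/20 = 0.5500
z(H) = z(0.7000) = 0.5244
z(FA) = z(0.5500) = 0.1257
c = −½·[z(H) + z(FA)] = −0.5 × (0.5244 + 0.1257) = -0.32505

c = -0.33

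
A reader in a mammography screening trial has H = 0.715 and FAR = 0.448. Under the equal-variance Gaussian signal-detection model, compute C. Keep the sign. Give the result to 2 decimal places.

z(0.715) = 0.568, z(0.448) = -0.131
c = −½·[z(H) + z(FA)] = −0.5 × (0.568 + (-0.131)) = -0.2185

C = -0.22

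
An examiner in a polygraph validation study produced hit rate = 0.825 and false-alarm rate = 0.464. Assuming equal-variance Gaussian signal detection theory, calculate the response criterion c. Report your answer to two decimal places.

c = -0.42

z(H) = z(0.825) = 0.935
z(FA) = z(0.464) = -0.090
c = −½·[z(H) + z(FA)] = −0.5 × (0.935 + (-0.090)) = -0.4225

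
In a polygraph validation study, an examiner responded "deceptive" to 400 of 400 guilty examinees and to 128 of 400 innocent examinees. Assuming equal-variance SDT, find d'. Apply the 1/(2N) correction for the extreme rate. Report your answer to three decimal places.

The hit rate is 400/400 = 1, so apply the 1/(2N) correction: H → 1 − 1/(2·400) = 0.99875.
z(H) = z(0.99875) = 3.0233
z(FA) = z(0.32000) = -0.4677
d' = 3.0233 − (-0.4677) = 3.4910

d' = 3.491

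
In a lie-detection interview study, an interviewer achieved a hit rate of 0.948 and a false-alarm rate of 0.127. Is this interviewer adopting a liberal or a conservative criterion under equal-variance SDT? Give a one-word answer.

liberal

z(H) = 1.626, z(FA) = -1.141
c = −½·(z(H) + z(FA)) = -0.2425
c < 0 → liberal criterion (biased toward responding “yes”).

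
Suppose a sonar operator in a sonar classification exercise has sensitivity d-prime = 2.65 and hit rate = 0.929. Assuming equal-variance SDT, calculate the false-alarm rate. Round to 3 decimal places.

z(hit rate) = z(0.929) = 1.4684
z(FA) = z(H) − d' = 1.4684 − 2.65 = -1.1816
false-alarm rate = Φ(-1.1816) = 0.1187

false-alarm rate = 0.119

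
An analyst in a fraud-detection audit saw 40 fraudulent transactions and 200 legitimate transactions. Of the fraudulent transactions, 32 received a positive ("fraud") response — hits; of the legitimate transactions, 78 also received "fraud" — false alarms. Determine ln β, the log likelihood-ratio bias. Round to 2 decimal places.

H = 32/40 = 0.8000
FA = 78/200 = 0.3900
Φ⁻¹(H) = Φ⁻¹(0.8000) = 0.842
Φ⁻¹(FA) = Φ⁻¹(0.3900) = -0.279
ln β = −½·[z(H)² − z(FA)²] = −0.5 × (0.709 − 0.078) = -0.3155

ln β = -0.32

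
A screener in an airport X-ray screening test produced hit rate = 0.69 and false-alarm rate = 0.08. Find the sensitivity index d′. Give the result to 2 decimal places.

Φ⁻¹(H) = Φ⁻¹(0.69) = 0.4959
Φ⁻¹(FA) = Φ⁻¹(0.08) = -1.4051
d' = z(H) − z(FA) = 0.4959 − (-1.4051) = 1.9010

d′ = 1.90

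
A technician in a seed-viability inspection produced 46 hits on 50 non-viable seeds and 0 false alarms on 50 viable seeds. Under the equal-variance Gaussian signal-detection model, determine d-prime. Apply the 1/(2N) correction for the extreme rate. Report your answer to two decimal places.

d-prime = 3.73

The false-alarm rate is 0/50 = 0, so apply the 1/(2N) correction: FA → 1/(2·50) = 0.01000.
z(H) = z(0.92000) = 1.405
z(FA) = z(0.01000) = -2.326
d' = 1.405 − (-2.326) = 3.731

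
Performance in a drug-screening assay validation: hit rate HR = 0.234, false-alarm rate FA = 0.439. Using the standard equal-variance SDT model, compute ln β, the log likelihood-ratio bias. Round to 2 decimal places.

ln β = -0.25

z(H) = -0.726
z(FA) = -0.154
ln β = −½·[z(H)² − z(FA)²] = −0.5 × (0.527 − 0.024) = -0.2515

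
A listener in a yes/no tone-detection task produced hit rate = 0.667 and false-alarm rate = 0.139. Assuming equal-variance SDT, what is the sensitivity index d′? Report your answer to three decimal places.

Φ⁻¹(0.667) = 0.4316, Φ⁻¹(0.139) = -1.0848
d' = z(H) − z(FA) = 0.4316 − (-1.0848) = 1.5164

d′ = 1.516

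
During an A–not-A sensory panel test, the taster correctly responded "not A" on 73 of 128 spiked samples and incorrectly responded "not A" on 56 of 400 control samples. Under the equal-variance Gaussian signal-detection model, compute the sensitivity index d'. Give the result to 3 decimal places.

H = 73/128 = 0.5703
FA = 56/400 = 0.1400
z(0.5703) = 0.1771, z(0.1400) = -1.0803
d' = z(H) − z(FA) = 0.1771 − (-1.0803) = 1.2574

d' = 1.257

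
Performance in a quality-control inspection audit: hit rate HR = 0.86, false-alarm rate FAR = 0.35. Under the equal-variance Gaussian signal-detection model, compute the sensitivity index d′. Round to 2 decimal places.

z(H) = 1.080
z(FA) = -0.385
d' = z(H) − z(FA) = 1.080 − (-0.385) = 1.465

d′ = 1.47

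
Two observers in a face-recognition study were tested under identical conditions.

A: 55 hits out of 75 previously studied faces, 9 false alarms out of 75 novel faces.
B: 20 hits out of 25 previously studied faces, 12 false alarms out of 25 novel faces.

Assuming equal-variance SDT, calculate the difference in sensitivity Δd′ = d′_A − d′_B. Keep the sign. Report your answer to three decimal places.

A: z(0.7333) = 0.6228, z(0.1200) = -1.1750, d' = 1.7978
B: z(0.8000) = 0.8416, z(0.4800) = -0.0502, d' = 0.8918
Δd' = d'_A − d'_B = 1.7978 − 0.8918 = 0.9060
A has the higher sensitivity.

Δd′ = 0.906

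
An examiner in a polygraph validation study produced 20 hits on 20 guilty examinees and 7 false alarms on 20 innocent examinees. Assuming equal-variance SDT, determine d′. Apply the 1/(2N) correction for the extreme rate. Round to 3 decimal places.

d′ = 2.345

The hit rate is 20/20 = 1, so apply the 1/(2N) correction: H → 1 − 1/(2·20) = 0.97500.
z(H) = z(0.97500) = 1.9600
z(FA) = z(0.35000) = -0.3853
d' = 1.9600 − (-0.3853) = 2.3453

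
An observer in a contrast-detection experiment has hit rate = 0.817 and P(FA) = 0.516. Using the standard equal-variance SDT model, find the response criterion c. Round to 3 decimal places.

c = -0.472

z(H) = z(0.817) = 0.9040
z(FA) = z(0.516) = 0.0401
c = −½·[z(H) + z(FA)] = −0.5 × (0.9040 + 0.0401) = -0.47205
c < 0: the observer has a liberal response bias.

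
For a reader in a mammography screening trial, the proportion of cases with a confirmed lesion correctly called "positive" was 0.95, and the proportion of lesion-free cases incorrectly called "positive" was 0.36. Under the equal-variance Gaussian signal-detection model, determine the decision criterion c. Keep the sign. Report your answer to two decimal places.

c = -0.64

Φ⁻¹(H) = 1.6449
Φ⁻¹(FA) = -0.3585
c = −½·[z(H) + z(FA)] = −0.5 × (1.6449 + (-0.3585)) = -0.6432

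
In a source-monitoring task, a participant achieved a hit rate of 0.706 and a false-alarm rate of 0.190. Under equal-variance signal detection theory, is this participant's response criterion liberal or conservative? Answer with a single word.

z(H) = 0.542, z(FA) = -0.878
c = −½·(z(H) + z(FA)) = 0.168
c > 0 → conservative criterion (biased toward responding “no”).

conservative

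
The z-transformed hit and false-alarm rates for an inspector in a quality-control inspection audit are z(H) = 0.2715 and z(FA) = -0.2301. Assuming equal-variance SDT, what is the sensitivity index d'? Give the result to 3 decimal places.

d' = z(H) − z(FA) = 0.2715 − (-0.2301) = 0.5016

d' = 0.502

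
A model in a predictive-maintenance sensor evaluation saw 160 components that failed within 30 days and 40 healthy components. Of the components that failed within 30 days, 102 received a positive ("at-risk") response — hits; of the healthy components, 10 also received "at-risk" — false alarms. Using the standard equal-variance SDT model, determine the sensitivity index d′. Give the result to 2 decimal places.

d′ = 1.03

H = 102/160 = 0.6375
FA = 10/40 = 0.2500
z(0.6375) = 0.352, z(0.2500) = -0.674
d' = z(H) − z(FA) = 0.352 − (-0.674) = 1.026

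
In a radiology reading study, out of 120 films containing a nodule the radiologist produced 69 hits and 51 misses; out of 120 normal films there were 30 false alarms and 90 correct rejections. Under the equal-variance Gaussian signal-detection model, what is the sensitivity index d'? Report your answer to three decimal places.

d' = 0.864

H = 69/120 = 0.5750
FA = 30/120 = 0.2500
z(H) = z(0.5750) = 0.1891
z(FA) = z(0.2500) = -0.6745
d' = z(H) − z(FA) = 0.1891 − (-0.6745) = 0.8636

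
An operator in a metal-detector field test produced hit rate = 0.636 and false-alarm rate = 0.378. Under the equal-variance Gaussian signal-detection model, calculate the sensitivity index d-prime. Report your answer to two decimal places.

d-prime = 0.66

Φ⁻¹(H) = Φ⁻¹(0.636) = 0.348
Φ⁻¹(FA) = Φ⁻¹(0.378) = -0.311
d' = z(H) − z(FA) = 0.348 − (-0.311) = 0.659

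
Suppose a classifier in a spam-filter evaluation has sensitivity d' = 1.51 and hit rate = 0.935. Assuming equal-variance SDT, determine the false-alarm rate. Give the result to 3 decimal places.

false-alarm rate = 0.502

z(hit rate) = z(0.935) = 1.5141
z(FA) = z(H) − d' = 1.5141 − 1.51 = 0.0041
false-alarm rate = Φ(0.0041) = 0.5016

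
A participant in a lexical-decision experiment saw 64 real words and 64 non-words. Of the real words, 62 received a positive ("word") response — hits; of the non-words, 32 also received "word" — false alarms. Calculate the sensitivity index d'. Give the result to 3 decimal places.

d' = 1.863

H = 62/64 = 0.9688
FA = 32/64 = 0.5000
Φ⁻¹(0.9688) = 1.8634, Φ⁻¹(0.5000) = 0.0000
d' = z(H) − z(FA) = 1.8634 − 0.0000 = 1.8634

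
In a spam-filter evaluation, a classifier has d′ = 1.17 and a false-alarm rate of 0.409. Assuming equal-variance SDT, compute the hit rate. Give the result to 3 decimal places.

hit rate = 0.826

z(false-alarm rate) = z(0.409) = -0.2301
z(H) = z(FA) + d' = -0.2301 + 1.17 = 0.9399
hit rate = Φ(0.9399) = 0.8264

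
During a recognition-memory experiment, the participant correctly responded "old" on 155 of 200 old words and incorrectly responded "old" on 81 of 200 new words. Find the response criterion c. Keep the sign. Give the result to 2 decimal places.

c = -0.26

H = 155/200 = 0.7750
FA = 81/200 = 0.4050
z(H) = z(0.7750) = 0.755
z(FA) = z(0.4050) = -0.240
c = −½·[z(H) + z(FA)] = −0.5 × (0.755 + (-0.240)) = -0.2575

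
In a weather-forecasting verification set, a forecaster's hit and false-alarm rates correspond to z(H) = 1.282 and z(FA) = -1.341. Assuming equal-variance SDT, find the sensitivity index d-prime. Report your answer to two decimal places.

d' = z(H) − z(FA) = 1.282 − (-1.341) = 2.623

d-prime = 2.62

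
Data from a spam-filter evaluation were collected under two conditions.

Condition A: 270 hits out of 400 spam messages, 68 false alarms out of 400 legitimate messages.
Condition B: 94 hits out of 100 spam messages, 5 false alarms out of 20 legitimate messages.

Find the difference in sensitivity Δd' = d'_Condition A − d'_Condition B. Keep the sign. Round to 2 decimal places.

Condition A: z(0.6750) = 0.454, z(0.1700) = -0.954, d' = 1.408
Condition B: z(0.9400) = 1.555, z(0.2500) = -0.674, d' = 2.229
Δd' = d'_Condition A − d'_Condition B = 1.408 − 2.229 = -0.821
Condition B has the higher sensitivity.

Δd' = -0.82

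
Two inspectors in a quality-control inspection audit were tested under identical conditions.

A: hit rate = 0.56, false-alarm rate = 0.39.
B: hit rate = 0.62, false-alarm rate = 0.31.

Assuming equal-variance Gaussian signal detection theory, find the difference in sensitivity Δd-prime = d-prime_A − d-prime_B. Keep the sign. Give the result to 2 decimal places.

A: z(0.56) = 0.151, z(0.39) = -0.279, d' = 0.430
B: z(0.62) = 0.305, z(0.31) = -0.496, d' = 0.801
Δd' = d'_A − d'_B = 0.430 − 0.801 = -0.371
B has the higher sensitivity.

Δd-prime = -0.37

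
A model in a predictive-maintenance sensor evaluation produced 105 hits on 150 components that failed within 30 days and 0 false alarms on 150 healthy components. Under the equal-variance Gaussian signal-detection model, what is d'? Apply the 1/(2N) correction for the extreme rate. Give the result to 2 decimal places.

d' = 3.24

The false-alarm rate is 0/150 = 0, so apply the 1/(2N) correction: FA → 1/(2·150) = 0.00333.
z(H) = z(0.70000) = 0.524
z(FA) = z(0.00333) = -2.713
d' = 0.524 − (-2.713) = 3.237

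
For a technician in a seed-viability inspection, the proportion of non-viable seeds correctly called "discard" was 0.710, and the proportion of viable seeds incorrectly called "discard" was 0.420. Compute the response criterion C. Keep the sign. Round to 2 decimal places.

Φ⁻¹(0.710) = 0.5534, Φ⁻¹(0.420) = -0.2019
c = −½·[z(H) + z(FA)] = −0.5 × (0.5534 + (-0.2019)) = -0.17575

C = -0.18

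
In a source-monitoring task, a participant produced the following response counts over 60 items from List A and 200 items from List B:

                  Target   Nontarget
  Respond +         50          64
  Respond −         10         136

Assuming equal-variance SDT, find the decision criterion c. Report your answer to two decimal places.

H = 50/60 = 0.8333
FA = 64/200 = 0.3200
Φ⁻¹(0.8333) = 0.9673, Φ⁻¹(0.3200) = -0.4677
c = −½·[z(H) + z(FA)] = −0.5 × (0.9673 + (-0.4677)) = -0.2498

c = -0.25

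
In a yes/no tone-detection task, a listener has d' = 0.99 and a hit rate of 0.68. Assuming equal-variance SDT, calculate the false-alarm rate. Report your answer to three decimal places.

false-alarm rate = 0.301

z(hit rate) = z(0.68) = 0.4677
z(FA) = z(H) − d' = 0.4677 − 0.99 = -0.5223
false-alarm rate = Φ(-0.5223) = 0.3007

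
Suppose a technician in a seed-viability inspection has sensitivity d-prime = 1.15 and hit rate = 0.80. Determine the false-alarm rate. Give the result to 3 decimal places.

false-alarm rate = 0.379

z(hit rate) = z(0.80) = 0.8416
z(FA) = z(H) − d' = 0.8416 − 1.15 = -0.3084
false-alarm rate = Φ(-0.3084) = 0.3789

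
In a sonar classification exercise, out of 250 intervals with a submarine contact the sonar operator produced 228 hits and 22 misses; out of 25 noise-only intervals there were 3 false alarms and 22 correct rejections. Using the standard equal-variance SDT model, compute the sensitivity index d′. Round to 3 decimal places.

H = 228/250 = 0.9120
FA = 3/25 = 0.1200
z(0.9120) = 1.3532, z(0.1200) = -1.1750
d' = z(H) − z(FA) = 1.3532 − (-1.1750) = 2.5282

d′ = 2.528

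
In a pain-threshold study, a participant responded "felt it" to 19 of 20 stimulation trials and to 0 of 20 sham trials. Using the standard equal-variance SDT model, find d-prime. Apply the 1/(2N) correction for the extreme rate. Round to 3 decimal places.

The false-alarm rate is 0/20 = 0, so apply the 1/(2N) correction: FA → 1/(2·20) = 0.02500.
z(H) = z(0.95000) = 1.6449
z(FA) = z(0.02500) = -1.9600
d' = 1.6449 − (-1.9600) = 3.6049

d-prime = 3.605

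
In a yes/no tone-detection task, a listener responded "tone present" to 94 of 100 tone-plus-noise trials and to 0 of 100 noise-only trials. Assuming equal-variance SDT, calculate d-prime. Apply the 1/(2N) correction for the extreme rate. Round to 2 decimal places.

d-prime = 4.13

The false-alarm rate is 0/100 = 0, so apply the 1/(2N) correction: FA → 1/(2·100) = 0.00500.
z(H) = z(0.94000) = 1.555
z(FA) = z(0.00500) = -2.576
d' = 1.555 − (-2.576) = 4.131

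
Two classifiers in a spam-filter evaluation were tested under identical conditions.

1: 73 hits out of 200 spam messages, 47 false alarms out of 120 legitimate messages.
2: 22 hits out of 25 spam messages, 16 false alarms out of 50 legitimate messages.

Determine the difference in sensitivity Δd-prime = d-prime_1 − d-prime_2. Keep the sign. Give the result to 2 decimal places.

1: z(0.3650) = -0.345, z(0.3917) = -0.275, d' = -0.070
2: z(0.8800) = 1.175, z(0.3200) = -0.468, d' = 1.643
Δd' = d'_1 − d'_2 = -0.070 − 1.643 = -1.713
2 has the higher sensitivity.

Δd-prime = -1.71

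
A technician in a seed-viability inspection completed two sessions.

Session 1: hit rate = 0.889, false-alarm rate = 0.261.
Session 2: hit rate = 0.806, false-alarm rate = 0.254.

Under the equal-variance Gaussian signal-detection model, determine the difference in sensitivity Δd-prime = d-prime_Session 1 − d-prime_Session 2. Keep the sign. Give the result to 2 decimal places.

Δd-prime = 0.34

Session 1: z(0.889) = 1.221, z(0.261) = -0.640, d' = 1.861
Session 2: z(0.806) = 0.863, z(0.254) = -0.662, d' = 1.525
Δd' = d'_Session 1 − d'_Session 2 = 1.861 − 1.525 = 0.336
Session 1 has the higher sensitivity.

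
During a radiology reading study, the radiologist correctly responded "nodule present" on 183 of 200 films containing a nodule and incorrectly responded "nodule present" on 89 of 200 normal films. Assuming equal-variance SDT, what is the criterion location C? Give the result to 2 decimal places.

H = 183/200 = 0.9150
FA = 89/200 = 0.4450
z(H) = z(0.9150) = 1.3722
z(FA) = z(0.4450) = -0.1383
c = −½·[z(H) + z(FA)] = −0.5 × (1.3722 + (-0.1383)) = -0.61695
c < 0: the radiologist has a liberal response bias.

C = -0.62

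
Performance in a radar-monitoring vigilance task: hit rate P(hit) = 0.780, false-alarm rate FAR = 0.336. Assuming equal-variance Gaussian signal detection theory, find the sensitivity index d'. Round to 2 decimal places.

Φ⁻¹(H) = 0.7722
Φ⁻¹(FA) = -0.4234
d' = z(H) − z(FA) = 0.7722 − (-0.4234) = 1.1956

d' = 1.20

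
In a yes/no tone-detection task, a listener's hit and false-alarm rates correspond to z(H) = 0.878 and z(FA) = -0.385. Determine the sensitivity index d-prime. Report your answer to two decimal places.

d-prime = 1.26

d' = z(H) − z(FA) = 0.878 − (-0.385) = 1.263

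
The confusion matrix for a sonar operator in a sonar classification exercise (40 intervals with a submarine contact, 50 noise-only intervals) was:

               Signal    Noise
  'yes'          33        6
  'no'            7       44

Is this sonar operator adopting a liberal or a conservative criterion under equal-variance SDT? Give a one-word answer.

conservative

z(H) = 0.935, z(FA) = -1.175
c = −½·(z(H) + z(FA)) = 0.120
c > 0 → conservative criterion (biased toward responding “no”).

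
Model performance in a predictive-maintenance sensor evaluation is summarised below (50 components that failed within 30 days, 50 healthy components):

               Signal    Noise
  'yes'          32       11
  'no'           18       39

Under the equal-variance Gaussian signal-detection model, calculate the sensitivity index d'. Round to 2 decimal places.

H = 32/50 = 0.6400
FA = 11/50 = 0.2200
z(0.6400) = 0.358, z(0.2200) = -0.772
d' = z(H) − z(FA) = 0.358 − (-0.772) = 1.130

d' = 1.13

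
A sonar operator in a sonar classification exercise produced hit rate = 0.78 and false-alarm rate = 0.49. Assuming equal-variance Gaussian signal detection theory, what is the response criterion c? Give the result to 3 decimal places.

c = -0.374

Φ⁻¹(H) = 0.7722
Φ⁻¹(FA) = -0.0251
c = −½·[z(H) + z(FA)] = −0.5 × (0.7722 + (-0.0251)) = -0.37355
c < 0: the sonar operator has a liberal response bias.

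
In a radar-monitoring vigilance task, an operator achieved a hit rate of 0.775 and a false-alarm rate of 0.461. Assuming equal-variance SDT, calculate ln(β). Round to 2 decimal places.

z(H) = 0.755
z(FA) = -0.098
ln β = −½·[z(H)² − z(FA)²] = −0.5 × (0.570 − 0.010) = -0.280

ln β = -0.28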